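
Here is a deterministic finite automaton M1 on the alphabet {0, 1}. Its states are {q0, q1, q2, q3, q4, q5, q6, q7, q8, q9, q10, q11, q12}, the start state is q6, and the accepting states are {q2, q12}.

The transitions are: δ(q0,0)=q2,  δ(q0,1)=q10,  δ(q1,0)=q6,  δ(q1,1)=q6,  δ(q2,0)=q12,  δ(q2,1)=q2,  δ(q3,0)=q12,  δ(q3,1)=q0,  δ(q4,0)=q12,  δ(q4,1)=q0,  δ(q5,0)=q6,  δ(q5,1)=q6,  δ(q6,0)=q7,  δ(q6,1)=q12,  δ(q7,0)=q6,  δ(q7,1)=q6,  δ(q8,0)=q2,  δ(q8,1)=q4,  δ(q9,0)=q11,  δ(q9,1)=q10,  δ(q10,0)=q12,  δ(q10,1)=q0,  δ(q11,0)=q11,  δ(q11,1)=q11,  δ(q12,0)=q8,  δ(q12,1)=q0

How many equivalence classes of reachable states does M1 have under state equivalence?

First remove the unreachable states {q1,q3,q5,q9,q11}; 8 states remain.
Initial partition by acceptance: {q2,q12} | {q0,q4,q6,q7,q8,q10}.
Split {q2,q12} by δ(·,0) → {q2} and {q12}.
Split {q0,q4,q6,q7,q8,q10} by δ(·,0) → {q0,q8} and {q4,q10} and {q6,q7}.
On input 1, block {q6,q7} splits into {q6} and {q7}.
No further refinement is possible. Final partition (6 blocks): {q2} | {q0,q8} | {q12} | {q4,q10} | {q6} | {q7}.

6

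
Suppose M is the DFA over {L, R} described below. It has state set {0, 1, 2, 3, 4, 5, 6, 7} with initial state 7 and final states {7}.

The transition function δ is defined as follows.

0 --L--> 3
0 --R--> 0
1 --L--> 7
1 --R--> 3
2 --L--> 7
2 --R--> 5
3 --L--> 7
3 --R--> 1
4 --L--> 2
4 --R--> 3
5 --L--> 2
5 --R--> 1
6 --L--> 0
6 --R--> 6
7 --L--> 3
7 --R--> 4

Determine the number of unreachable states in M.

2

BFS from 7 reaches {1, 2, 3, 4, 5, 7}; the 2 state(s) 0, 6 are never visited.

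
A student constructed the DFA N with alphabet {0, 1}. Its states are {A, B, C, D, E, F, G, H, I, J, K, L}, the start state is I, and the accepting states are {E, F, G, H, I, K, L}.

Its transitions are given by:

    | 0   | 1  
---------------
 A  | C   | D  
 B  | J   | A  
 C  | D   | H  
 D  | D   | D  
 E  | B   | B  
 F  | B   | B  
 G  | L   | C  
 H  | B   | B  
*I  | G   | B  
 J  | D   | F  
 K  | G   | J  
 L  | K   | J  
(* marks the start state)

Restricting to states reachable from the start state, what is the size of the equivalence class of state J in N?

2

First remove the unreachable states {E}; 11 states remain.
Initial partition by acceptance: {F,G,H,I,K,L} | {A,B,C,D,J}.
Refine {F,G,H,I,K,L} on symbol 0: members go to different blocks, giving {G,I,K,L} and {F,H}.
Split {A,B,C,D,J} by δ(·,1) → {A,B,D} and {C,J}.
Split {G,I,K,L} by δ(·,1) → {G,K,L} and {I}.
Split {A,B,D} by δ(·,0) → {A,B} and {D}.
Refine {A,B} on symbol 1: members go to different blocks, giving {A} and {B}.
Stable partition: {G,K,L} | {A} | {F,H} | {C,J} | {I} | {D} | {B} — 7 equivalence classes.
State J belongs to the block {C,J}, which has 2 states.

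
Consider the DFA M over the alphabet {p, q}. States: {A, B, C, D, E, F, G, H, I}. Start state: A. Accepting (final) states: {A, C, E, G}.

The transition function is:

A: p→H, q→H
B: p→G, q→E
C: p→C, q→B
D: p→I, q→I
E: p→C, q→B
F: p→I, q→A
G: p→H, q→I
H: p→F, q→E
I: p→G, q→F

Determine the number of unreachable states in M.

1

BFS from A reaches {A, B, C, E, F, G, H, I}; the 1 state(s) D are never visited.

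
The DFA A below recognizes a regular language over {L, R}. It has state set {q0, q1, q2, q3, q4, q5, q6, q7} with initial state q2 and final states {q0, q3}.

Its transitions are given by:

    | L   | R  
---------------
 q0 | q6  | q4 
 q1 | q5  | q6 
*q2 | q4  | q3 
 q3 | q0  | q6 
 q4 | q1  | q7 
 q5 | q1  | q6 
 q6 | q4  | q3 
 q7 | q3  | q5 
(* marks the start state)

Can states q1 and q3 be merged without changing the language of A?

No

P0 = {q0,q3} | {q1,q2,q4,q5,q6,q7}.
Refine {q0,q3} on symbol L: members go to different blocks, giving {q0} and {q3}.
Split {q1,q2,q4,q5,q6,q7} by δ(·,L) → {q1,q2,q4,q5,q6} and {q7}.
Split {q1,q2,q4,q5,q6} by δ(·,R) → {q1,q5} and {q2,q6} and {q4}.
No further refinement is possible. Final partition (6 blocks): {q0} | {q1,q5} | {q3} | {q7} | {q2,q6} | {q4}.
q1 and q3 end up in different blocks, so they are distinguishable. For instance, the string 'ε' is accepted from only q3.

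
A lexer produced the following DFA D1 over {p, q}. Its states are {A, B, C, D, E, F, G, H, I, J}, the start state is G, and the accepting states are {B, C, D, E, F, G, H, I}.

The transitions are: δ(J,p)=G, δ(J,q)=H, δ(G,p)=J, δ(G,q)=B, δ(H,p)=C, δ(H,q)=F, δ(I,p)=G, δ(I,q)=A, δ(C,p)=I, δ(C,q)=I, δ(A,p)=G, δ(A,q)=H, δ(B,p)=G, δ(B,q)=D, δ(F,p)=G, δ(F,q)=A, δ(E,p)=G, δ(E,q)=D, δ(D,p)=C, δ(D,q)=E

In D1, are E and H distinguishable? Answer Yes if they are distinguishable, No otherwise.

Initial partition by acceptance: {B,C,D,E,F,G,H,I} | {A,J}.
Refine {B,C,D,E,F,G,H,I} on symbol p: members go to different blocks, giving {B,C,D,E,F,H,I} and {G}.
On input p, block {B,C,D,E,F,H,I} splits into {B,E,F,I} and {C,D,H}.
Refine {B,E,F,I} on symbol q: members go to different blocks, giving {B,E} and {F,I}.
On input p, block {C,D,H} splits into {D,H} and {C}.
Split {D,H} by δ(·,q) → {D} and {H}.
The partition is now stable with 7 blocks: {B,E} | {A,J} | {G} | {D} | {F,I} | {C} | {H}.
E and H end up in different blocks, so they are distinguishable. For instance, the string 'pp' is accepted from only H.

Yes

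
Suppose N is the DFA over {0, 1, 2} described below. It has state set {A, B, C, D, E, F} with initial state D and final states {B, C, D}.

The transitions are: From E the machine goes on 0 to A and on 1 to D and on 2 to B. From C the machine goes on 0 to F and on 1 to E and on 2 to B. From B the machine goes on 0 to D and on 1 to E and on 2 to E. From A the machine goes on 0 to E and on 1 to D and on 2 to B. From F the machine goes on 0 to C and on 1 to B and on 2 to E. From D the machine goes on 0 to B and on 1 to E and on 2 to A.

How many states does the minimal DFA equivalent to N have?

2

First remove the unreachable states {C,F}; 4 states remain.
Initial partition by acceptance: {B,D} | {A,E}.
Stable partition: {B,D} | {A,E} — 2 equivalence classes.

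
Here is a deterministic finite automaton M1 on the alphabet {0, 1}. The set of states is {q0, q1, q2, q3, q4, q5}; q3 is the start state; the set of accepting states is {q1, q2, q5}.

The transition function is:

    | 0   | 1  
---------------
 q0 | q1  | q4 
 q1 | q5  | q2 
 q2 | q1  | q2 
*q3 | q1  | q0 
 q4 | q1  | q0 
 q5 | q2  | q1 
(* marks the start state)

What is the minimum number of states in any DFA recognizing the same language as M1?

All states are reachable from the start state.
Initial partition by acceptance: {q1,q2,q5} | {q0,q3,q4}.
The partition is now stable with 2 blocks: {q1,q2,q5} | {q0,q3,q4}.

2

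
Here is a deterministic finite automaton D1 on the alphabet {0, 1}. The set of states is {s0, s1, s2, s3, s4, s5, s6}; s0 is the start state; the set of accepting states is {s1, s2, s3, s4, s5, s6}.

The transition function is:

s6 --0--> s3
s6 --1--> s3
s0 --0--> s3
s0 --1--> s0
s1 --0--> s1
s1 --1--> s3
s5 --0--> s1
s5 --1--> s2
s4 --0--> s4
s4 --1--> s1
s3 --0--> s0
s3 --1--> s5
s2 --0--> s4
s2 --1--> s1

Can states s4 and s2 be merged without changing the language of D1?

Reachable states from the start: {s0,s1,s2,s3,s4,s5}. Unreachable: {s6} — drop them.
P0 = {s1,s2,s3,s4,s5} | {s0}.
Split {s1,s2,s3,s4,s5} by δ(·,0) → {s1,s2,s4,s5} and {s3}.
On input 1, block {s1,s2,s4,s5} splits into {s2,s4,s5} and {s1}.
Refine {s2,s4,s5} on symbol 0: members go to different blocks, giving {s2,s4} and {s5}.
No further refinement is possible. Final partition (5 blocks): {s2,s4} | {s0} | {s3} | {s1} | {s5}.
s4 and s2 lie in the same block of the stable partition, so they are equivalent — no string distinguishes them.

Yes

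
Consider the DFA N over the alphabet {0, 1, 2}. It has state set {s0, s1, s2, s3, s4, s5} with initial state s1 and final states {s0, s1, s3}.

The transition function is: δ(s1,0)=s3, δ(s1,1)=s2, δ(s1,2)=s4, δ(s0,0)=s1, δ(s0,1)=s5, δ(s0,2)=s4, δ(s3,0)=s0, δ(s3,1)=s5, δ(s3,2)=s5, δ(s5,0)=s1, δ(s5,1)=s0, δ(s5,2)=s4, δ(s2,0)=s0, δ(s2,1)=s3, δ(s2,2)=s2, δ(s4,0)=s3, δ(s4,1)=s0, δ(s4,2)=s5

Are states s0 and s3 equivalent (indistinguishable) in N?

Yes

All states are reachable from the start state.
P0 = {s0,s1,s3} | {s2,s4,s5}.
No further refinement is possible. Final partition (2 blocks): {s0,s1,s3} | {s2,s4,s5}.
s0 and s3 lie in the same block of the stable partition, so they are equivalent — no string distinguishes them.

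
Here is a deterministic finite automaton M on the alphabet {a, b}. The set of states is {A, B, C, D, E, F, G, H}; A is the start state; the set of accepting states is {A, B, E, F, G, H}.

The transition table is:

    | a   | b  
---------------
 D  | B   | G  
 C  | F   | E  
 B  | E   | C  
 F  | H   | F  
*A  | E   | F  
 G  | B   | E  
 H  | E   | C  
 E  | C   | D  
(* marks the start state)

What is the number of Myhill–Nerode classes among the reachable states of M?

7

All states are reachable from the start state.
Start with accepting vs non-accepting: {A,B,E,F,G,H} | {C,D}.
Refine {A,B,E,F,G,H} on symbol a: members go to different blocks, giving {A,B,F,G,H} and {E}.
On input a, block {A,B,F,G,H} splits into {A,B,H} and {F,G}.
On input b, block {A,B,H} splits into {B,H} and {A}.
On input a, block {C,D} splits into {C} and {D}.
On input b, block {F,G} splits into {F} and {G}.
The partition is now stable with 7 blocks: {B,H} | {C} | {E} | {F} | {A} | {D} | {G}.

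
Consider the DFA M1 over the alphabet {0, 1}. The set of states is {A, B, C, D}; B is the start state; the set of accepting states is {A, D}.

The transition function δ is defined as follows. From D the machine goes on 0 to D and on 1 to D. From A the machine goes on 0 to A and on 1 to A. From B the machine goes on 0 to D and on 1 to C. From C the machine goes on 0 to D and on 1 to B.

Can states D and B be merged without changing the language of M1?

First remove the unreachable states {A}; 3 states remain.
Initial partition by acceptance: {D} | {B,C}.
No further refinement is possible. Final partition (2 blocks): {D} | {B,C}.
D and B end up in different blocks, so they are distinguishable. For instance, the string 'ε' is accepted from only D.

No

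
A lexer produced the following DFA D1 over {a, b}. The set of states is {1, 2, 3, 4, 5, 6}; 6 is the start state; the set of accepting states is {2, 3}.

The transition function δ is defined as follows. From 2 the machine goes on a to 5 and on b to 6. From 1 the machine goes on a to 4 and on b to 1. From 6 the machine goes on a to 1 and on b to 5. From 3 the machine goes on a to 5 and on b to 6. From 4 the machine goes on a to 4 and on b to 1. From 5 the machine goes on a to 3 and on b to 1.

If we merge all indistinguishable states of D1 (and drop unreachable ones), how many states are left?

4

First remove the unreachable states {2}; 5 states remain.
Start with accepting vs non-accepting: {3} | {1,4,5,6}.
On input a, block {1,4,5,6} splits into {1,4,6} and {5}.
Split {1,4,6} by δ(·,b) → {1,4} and {6}.
Stable partition: {3} | {1,4} | {5} | {6} — 4 equivalence classes.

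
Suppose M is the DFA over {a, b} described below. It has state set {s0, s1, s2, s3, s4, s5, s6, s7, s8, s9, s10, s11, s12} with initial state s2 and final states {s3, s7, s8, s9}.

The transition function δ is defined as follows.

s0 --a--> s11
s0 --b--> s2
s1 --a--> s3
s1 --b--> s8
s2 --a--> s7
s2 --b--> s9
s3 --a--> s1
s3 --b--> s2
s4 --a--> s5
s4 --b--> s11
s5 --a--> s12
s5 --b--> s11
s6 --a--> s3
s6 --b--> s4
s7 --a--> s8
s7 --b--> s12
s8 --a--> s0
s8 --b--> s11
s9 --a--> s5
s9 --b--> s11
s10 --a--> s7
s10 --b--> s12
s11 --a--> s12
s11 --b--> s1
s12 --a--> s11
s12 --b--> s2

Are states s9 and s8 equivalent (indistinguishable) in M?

First remove the unreachable states {s4,s6,s10}; 10 states remain.
Initial partition by acceptance: {s3,s7,s8,s9} | {s0,s1,s2,s5,s11,s12}.
Split {s3,s7,s8,s9} by δ(·,a) → {s3,s8,s9} and {s7}.
Split {s0,s1,s2,s5,s11,s12} by δ(·,a) → {s0,s5,s11,s12} and {s1} and {s2}.
On input a, block {s3,s8,s9} splits into {s8,s9} and {s3}.
Refine {s0,s5,s11,s12} on symbol b: members go to different blocks, giving {s0,s12} and {s5} and {s11}.
Refine {s8,s9} on symbol a: members go to different blocks, giving {s8} and {s9}.
Stable partition: {s8} | {s0,s12} | {s7} | {s1} | {s2} | {s3} | {s5} | {s11} | {s9} — 9 equivalence classes.
s9 and s8 end up in different blocks, so they are distinguishable. For instance, the string 'aba' is accepted from only s8.

No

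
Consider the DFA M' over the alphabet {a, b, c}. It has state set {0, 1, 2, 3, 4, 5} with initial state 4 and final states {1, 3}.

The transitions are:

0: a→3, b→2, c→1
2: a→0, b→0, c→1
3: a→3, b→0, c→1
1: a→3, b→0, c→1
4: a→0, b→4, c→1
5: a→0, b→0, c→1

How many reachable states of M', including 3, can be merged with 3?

2

States {5} cannot be reached from the start state, so discard them.
P0 = {1,3} | {0,2,4}.
Split {0,2,4} by δ(·,a) → {2,4} and {0}.
On input b, block {2,4} splits into {2} and {4}.
Stable partition: {1,3} | {2} | {0} | {4} — 4 equivalence classes.
The equivalence class containing 3 is {1,3}, of size 2.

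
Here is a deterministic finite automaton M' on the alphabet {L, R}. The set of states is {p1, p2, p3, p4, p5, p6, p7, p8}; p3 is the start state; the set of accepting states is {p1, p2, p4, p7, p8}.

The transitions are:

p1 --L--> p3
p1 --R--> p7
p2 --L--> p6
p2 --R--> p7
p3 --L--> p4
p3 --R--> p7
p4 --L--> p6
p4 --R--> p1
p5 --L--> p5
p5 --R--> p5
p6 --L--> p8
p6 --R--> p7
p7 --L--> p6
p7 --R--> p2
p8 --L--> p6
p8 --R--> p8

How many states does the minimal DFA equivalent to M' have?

Reachable states from the start: {p1,p2,p3,p4,p6,p7,p8}. Unreachable: {p5} — drop them.
Start with accepting vs non-accepting: {p1,p2,p4,p7,p8} | {p3,p6}.
Stable partition: {p1,p2,p4,p7,p8} | {p3,p6} — 2 equivalence classes.

2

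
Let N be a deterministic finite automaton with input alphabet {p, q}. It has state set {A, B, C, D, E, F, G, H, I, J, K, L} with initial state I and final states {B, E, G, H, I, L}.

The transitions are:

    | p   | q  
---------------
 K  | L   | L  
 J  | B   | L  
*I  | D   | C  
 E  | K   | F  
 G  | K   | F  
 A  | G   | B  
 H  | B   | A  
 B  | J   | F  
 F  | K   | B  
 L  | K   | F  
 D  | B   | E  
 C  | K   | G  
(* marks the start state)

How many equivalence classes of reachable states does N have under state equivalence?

3

Reachable states from the start: {B,C,D,E,F,G,I,J,K,L}. Unreachable: {A,H} — drop them.
Start with accepting vs non-accepting: {B,E,G,I,L} | {C,D,F,J,K}.
On input p, block {C,D,F,J,K} splits into {D,J,K} and {C,F}.
Stable partition: {B,E,G,I,L} | {D,J,K} | {C,F} — 3 equivalence classes.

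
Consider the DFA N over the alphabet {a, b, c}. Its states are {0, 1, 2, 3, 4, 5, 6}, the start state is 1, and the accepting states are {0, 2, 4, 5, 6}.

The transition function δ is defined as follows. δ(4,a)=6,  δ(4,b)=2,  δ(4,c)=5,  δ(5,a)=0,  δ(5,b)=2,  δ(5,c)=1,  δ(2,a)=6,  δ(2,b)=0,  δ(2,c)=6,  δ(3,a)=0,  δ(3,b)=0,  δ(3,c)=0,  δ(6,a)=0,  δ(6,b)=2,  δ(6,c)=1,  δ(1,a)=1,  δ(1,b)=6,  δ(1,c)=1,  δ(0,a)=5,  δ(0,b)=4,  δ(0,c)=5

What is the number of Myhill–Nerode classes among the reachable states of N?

First remove the unreachable states {3}; 6 states remain.
Initial partition by acceptance: {0,2,4,5,6} | {1}.
Refine {0,2,4,5,6} on symbol c: members go to different blocks, giving {0,2,4} and {5,6}.
No further refinement is possible. Final partition (3 blocks): {0,2,4} | {1} | {5,6}.

3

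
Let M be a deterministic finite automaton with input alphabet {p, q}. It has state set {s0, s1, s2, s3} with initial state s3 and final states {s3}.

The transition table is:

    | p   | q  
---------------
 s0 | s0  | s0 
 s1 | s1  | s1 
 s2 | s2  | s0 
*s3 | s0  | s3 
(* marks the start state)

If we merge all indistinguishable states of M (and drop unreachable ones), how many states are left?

First remove the unreachable states {s1,s2}; 2 states remain.
Initial partition by acceptance: {s3} | {s0}.
Stable partition: {s3} | {s0} — 2 equivalence classes.

2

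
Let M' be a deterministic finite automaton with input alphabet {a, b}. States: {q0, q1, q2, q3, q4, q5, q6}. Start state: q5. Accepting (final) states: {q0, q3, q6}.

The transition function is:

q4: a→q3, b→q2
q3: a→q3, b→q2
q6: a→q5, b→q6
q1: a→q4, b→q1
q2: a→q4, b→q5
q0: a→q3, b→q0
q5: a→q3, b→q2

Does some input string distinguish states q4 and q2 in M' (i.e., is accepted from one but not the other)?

First remove the unreachable states {q0,q1,q6}; 4 states remain.
Start with accepting vs non-accepting: {q3} | {q2,q4,q5}.
Split {q2,q4,q5} by δ(·,a) → {q4,q5} and {q2}.
No further refinement is possible. Final partition (3 blocks): {q3} | {q4,q5} | {q2}.
q4 and q2 end up in different blocks, so they are distinguishable. For instance, the string 'a' is accepted from only q4.

Yes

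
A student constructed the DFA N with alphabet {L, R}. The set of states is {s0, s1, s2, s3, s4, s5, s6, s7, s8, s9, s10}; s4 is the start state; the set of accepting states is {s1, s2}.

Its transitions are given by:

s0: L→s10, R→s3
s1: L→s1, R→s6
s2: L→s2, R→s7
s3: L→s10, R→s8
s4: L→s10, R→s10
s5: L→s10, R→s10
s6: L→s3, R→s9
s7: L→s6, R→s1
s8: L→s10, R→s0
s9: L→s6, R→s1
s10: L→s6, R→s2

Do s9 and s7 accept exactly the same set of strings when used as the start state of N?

Yes

States {s5} cannot be reached from the start state, so discard them.
Start with accepting vs non-accepting: {s1,s2} | {s0,s3,s4,s6,s7,s8,s9,s10}.
Refine {s0,s3,s4,s6,s7,s8,s9,s10} on symbol R: members go to different blocks, giving {s0,s3,s4,s6,s8} and {s7,s9,s10}.
On input R, block {s1,s2} splits into {s1} and {s2}.
Refine {s0,s3,s4,s6,s8} on symbol L: members go to different blocks, giving {s0,s3,s4,s8} and {s6}.
On input R, block {s0,s3,s4,s8} splits into {s0,s3,s8} and {s4}.
Split {s7,s9,s10} by δ(·,R) → {s7,s9} and {s10}.
Stable partition: {s1} | {s0,s3,s8} | {s7,s9} | {s2} | {s6} | {s4} | {s10} — 7 equivalence classes.
s9 and s7 lie in the same block of the stable partition, so they are equivalent — no string distinguishes them.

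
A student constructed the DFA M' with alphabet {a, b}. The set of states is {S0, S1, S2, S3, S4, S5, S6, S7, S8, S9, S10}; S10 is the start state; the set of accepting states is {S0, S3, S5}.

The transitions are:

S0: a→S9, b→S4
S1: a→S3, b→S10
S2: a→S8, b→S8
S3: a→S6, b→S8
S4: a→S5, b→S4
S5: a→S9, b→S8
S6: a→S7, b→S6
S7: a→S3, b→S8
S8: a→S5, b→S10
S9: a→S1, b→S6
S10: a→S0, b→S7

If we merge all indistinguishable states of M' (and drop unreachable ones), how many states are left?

States {S2} cannot be reached from the start state, so discard them.
Initial partition by acceptance: {S0,S3,S5} | {S1,S4,S6,S7,S8,S9,S10}.
Refine {S1,S4,S6,S7,S8,S9,S10} on symbol a: members go to different blocks, giving {S1,S4,S7,S8,S10} and {S6,S9}.
No further refinement is possible. Final partition (3 blocks): {S0,S3,S5} | {S1,S4,S7,S8,S10} | {S6,S9}.

3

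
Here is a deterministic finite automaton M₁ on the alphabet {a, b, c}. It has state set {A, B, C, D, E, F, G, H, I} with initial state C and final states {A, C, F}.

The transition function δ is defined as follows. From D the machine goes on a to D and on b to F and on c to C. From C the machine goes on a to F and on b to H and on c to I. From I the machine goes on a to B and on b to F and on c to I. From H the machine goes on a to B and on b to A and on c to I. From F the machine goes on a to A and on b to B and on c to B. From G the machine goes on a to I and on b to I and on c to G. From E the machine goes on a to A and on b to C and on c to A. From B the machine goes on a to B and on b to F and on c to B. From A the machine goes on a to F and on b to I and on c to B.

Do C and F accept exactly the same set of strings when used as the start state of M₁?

Yes

Reachable states from the start: {A,B,C,F,H,I}. Unreachable: {D,E,G} — drop them.
Start with accepting vs non-accepting: {A,C,F} | {B,H,I}.
No further refinement is possible. Final partition (2 blocks): {A,C,F} | {B,H,I}.
C and F lie in the same block of the stable partition, so they are equivalent — no string distinguishes them.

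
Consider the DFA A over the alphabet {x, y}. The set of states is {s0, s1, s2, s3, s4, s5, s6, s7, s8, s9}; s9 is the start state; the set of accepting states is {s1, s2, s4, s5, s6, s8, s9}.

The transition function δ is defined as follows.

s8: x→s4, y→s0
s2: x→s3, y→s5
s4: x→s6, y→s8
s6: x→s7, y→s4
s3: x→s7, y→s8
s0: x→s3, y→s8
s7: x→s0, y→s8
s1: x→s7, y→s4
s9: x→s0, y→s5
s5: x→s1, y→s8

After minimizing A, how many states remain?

4

States {s2} cannot be reached from the start state, so discard them.
P0 = {s1,s4,s5,s6,s8,s9} | {s0,s3,s7}.
On input x, block {s1,s4,s5,s6,s8,s9} splits into {s1,s6,s9} and {s4,s5,s8}.
On input x, block {s4,s5,s8} splits into {s4,s5} and {s8}.
The partition is now stable with 4 blocks: {s1,s6,s9} | {s0,s3,s7} | {s4,s5} | {s8}.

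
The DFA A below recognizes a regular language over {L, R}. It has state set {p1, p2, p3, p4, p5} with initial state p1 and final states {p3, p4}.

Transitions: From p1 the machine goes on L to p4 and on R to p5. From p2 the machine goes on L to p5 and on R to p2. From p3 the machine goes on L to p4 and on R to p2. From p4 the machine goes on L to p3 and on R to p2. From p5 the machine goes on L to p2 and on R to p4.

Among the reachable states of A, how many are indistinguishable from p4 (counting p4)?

2

Every state is reachable, so we keep all 5.
P0 = {p3,p4} | {p1,p2,p5}.
Split {p1,p2,p5} by δ(·,L) → {p2,p5} and {p1}.
Refine {p2,p5} on symbol R: members go to different blocks, giving {p2} and {p5}.
The partition is now stable with 4 blocks: {p3,p4} | {p2} | {p1} | {p5}.
State p4 belongs to the block {p3,p4}, which has 2 states.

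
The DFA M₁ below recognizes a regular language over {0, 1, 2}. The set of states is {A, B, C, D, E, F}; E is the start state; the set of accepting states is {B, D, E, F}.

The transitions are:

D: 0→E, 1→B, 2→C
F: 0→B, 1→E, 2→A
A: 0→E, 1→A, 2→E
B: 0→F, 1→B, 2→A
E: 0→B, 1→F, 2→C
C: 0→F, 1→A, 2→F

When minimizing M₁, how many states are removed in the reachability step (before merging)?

BFS from E reaches {A, B, C, E, F}; the 1 state(s) D are never visited.

1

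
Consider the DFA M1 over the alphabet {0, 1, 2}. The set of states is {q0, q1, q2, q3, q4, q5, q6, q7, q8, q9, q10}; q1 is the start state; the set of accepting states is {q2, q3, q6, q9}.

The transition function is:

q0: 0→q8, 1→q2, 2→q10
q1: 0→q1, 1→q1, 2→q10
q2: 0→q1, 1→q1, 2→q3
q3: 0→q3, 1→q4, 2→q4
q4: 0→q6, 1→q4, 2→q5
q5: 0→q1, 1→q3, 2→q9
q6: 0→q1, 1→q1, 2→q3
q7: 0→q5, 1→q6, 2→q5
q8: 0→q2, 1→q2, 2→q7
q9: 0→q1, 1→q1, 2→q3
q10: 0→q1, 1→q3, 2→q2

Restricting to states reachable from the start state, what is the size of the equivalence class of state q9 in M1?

3

Reachable states from the start: {q1,q2,q3,q4,q5,q6,q9,q10}. Unreachable: {q0,q7,q8} — drop them.
Start with accepting vs non-accepting: {q2,q3,q6,q9} | {q1,q4,q5,q10}.
Split {q2,q3,q6,q9} by δ(·,0) → {q2,q6,q9} and {q3}.
Refine {q1,q4,q5,q10} on symbol 0: members go to different blocks, giving {q1,q5,q10} and {q4}.
On input 1, block {q1,q5,q10} splits into {q5,q10} and {q1}.
Stable partition: {q2,q6,q9} | {q5,q10} | {q3} | {q4} | {q1} — 5 equivalence classes.
The equivalence class containing q9 is {q2,q6,q9}, of size 3.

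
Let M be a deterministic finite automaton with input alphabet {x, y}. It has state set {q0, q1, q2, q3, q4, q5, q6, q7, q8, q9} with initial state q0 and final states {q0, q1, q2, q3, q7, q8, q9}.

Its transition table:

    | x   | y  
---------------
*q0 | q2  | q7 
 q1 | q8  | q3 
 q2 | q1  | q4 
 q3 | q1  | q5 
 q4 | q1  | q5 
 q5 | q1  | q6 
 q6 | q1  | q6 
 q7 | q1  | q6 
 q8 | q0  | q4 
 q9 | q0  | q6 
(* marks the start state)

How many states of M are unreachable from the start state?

No path from q0 leads to q9; the other 9 states are all reachable.

1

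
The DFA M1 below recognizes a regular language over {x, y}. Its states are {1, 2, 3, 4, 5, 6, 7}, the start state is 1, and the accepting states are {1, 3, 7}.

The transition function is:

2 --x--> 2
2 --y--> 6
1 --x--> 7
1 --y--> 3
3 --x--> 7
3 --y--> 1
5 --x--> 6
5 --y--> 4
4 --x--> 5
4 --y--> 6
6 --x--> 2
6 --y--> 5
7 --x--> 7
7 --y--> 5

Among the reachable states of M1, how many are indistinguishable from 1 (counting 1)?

2

All states are reachable from the start state.
Initial partition by acceptance: {1,3,7} | {2,4,5,6}.
Refine {1,3,7} on symbol y: members go to different blocks, giving {1,3} and {7}.
The partition is now stable with 3 blocks: {1,3} | {2,4,5,6} | {7}.
The equivalence class containing 1 is {1,3}, of size 2.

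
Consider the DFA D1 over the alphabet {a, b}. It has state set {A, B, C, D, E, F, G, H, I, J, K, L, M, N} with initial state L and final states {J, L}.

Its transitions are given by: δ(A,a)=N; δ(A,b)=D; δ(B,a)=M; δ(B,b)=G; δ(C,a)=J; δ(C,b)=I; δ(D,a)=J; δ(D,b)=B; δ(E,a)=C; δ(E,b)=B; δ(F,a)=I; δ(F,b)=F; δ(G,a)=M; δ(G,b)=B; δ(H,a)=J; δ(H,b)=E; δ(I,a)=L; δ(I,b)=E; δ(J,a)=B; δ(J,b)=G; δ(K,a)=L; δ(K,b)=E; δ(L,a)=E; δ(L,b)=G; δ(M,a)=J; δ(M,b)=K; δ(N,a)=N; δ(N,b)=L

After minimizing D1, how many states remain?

4

Reachable states from the start: {B,C,E,G,I,J,K,L,M}. Unreachable: {A,D,F,H,N} — drop them.
Initial partition by acceptance: {J,L} | {B,C,E,G,I,K,M}.
On input a, block {B,C,E,G,I,K,M} splits into {C,I,K,M} and {B,E,G}.
On input b, block {C,I,K,M} splits into {C,M} and {I,K}.
Stable partition: {J,L} | {C,M} | {B,E,G} | {I,K} — 4 equivalence classes.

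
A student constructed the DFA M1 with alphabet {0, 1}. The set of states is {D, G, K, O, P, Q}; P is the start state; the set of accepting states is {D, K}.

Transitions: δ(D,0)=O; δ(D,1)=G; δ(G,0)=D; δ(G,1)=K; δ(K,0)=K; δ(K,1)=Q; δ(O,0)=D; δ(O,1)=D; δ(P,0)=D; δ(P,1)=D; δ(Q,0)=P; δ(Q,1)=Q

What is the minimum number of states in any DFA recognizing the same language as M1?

5

P0 = {D,K} | {G,O,P,Q}.
Split {D,K} by δ(·,0) → {D} and {K}.
Refine {G,O,P,Q} on symbol 0: members go to different blocks, giving {G,O,P} and {Q}.
Split {G,O,P} by δ(·,1) → {O,P} and {G}.
No further refinement is possible. Final partition (5 blocks): {D} | {O,P} | {K} | {Q} | {G}.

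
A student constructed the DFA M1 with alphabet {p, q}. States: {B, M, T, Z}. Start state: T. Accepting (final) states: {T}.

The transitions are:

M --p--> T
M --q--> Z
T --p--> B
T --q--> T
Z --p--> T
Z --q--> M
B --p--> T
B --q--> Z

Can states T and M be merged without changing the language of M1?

P0 = {T} | {B,M,Z}.
No further refinement is possible. Final partition (2 blocks): {T} | {B,M,Z}.
T and M end up in different blocks, so they are distinguishable. For instance, the string 'ε' is accepted from only T.

No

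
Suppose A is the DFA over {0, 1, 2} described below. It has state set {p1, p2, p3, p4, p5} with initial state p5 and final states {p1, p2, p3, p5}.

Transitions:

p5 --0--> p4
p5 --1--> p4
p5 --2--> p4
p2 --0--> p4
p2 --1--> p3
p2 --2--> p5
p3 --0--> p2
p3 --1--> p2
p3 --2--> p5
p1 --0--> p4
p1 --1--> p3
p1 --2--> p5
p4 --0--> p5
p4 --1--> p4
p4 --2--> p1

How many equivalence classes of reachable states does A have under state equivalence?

All states are reachable from the start state.
Initial partition by acceptance: {p1,p2,p3,p5} | {p4}.
Refine {p1,p2,p3,p5} on symbol 0: members go to different blocks, giving {p1,p2,p5} and {p3}.
On input 1, block {p1,p2,p5} splits into {p1,p2} and {p5}.
The partition is now stable with 4 blocks: {p1,p2} | {p4} | {p3} | {p5}.

4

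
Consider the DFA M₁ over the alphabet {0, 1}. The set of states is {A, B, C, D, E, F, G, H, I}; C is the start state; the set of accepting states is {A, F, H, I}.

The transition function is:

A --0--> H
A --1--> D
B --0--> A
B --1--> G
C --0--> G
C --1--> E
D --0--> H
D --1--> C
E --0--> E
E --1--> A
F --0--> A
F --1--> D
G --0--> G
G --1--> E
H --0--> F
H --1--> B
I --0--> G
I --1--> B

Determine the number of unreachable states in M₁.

1

No path from C leads to I; the other 8 states are all reachable.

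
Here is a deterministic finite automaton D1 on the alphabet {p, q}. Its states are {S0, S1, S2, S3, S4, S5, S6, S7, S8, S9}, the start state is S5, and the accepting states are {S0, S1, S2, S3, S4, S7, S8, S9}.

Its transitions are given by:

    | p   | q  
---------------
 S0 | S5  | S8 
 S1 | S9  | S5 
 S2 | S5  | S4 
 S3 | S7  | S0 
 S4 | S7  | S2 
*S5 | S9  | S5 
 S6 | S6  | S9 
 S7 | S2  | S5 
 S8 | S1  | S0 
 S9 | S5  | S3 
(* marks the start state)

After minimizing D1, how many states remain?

4

First remove the unreachable states {S6}; 9 states remain.
Start with accepting vs non-accepting: {S0,S1,S2,S3,S4,S7,S8,S9} | {S5}.
Refine {S0,S1,S2,S3,S4,S7,S8,S9} on symbol p: members go to different blocks, giving {S1,S3,S4,S7,S8} and {S0,S2,S9}.
On input p, block {S1,S3,S4,S7,S8} splits into {S3,S4,S8} and {S1,S7}.
No further refinement is possible. Final partition (4 blocks): {S3,S4,S8} | {S5} | {S0,S2,S9} | {S1,S7}.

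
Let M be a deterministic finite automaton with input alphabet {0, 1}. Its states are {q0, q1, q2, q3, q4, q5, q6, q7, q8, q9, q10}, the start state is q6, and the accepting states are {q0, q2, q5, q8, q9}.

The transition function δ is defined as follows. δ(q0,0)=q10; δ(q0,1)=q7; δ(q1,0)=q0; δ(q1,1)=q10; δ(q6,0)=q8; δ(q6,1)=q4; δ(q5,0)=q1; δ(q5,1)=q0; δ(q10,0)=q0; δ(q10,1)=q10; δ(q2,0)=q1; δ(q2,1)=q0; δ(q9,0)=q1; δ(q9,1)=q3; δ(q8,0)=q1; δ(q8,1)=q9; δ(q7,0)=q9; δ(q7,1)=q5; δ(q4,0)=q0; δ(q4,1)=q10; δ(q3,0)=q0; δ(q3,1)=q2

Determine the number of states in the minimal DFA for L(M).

5

All states are reachable from the start state.
P0 = {q0,q2,q5,q8,q9} | {q1,q3,q4,q6,q7,q10}.
On input 1, block {q0,q2,q5,q8,q9} splits into {q2,q5,q8} and {q0,q9}.
Refine {q1,q3,q4,q6,q7,q10} on symbol 0: members go to different blocks, giving {q1,q3,q4,q7,q10} and {q6}.
On input 1, block {q1,q3,q4,q7,q10} splits into {q1,q4,q10} and {q3,q7}.
The partition is now stable with 5 blocks: {q2,q5,q8} | {q1,q4,q10} | {q0,q9} | {q6} | {q3,q7}.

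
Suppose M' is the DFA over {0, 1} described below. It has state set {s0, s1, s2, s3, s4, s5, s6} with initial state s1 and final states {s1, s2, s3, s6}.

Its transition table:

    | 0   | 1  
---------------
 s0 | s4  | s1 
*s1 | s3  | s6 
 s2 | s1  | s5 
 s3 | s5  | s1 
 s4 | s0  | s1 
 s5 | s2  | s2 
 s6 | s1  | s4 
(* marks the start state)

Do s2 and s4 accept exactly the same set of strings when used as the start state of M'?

P0 = {s1,s2,s3,s6} | {s0,s4,s5}.
Refine {s1,s2,s3,s6} on symbol 0: members go to different blocks, giving {s1,s2,s6} and {s3}.
On input 0, block {s1,s2,s6} splits into {s2,s6} and {s1}.
Split {s0,s4,s5} by δ(·,0) → {s0,s4} and {s5}.
On input 1, block {s2,s6} splits into {s2} and {s6}.
Stable partition: {s2} | {s0,s4} | {s3} | {s1} | {s5} | {s6} — 6 equivalence classes.
s2 and s4 end up in different blocks, so they are distinguishable. For instance, the string 'ε' is accepted from only s2.

No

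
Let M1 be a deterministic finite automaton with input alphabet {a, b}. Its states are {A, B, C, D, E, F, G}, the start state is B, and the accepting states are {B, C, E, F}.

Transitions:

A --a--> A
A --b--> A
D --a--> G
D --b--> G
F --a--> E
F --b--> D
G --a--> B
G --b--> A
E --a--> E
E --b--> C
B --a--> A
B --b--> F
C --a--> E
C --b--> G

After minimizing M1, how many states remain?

Start with accepting vs non-accepting: {B,C,E,F} | {A,D,G}.
Split {B,C,E,F} by δ(·,a) → {C,E,F} and {B}.
Refine {C,E,F} on symbol b: members go to different blocks, giving {C,F} and {E}.
Split {A,D,G} by δ(·,a) → {A,D} and {G}.
On input b, block {C,F} splits into {C} and {F}.
On input a, block {A,D} splits into {A} and {D}.
Stable partition: {C} | {A} | {B} | {E} | {G} | {F} | {D} — 7 equivalence classes.

7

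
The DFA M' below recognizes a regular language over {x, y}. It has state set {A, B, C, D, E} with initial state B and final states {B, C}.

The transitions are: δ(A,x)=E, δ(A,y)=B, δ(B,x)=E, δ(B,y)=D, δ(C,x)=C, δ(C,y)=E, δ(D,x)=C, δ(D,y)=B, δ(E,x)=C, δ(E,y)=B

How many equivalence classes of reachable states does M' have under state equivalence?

Reachable states from the start: {B,C,D,E}. Unreachable: {A} — drop them.
P0 = {B,C} | {D,E}.
Refine {B,C} on symbol x: members go to different blocks, giving {B} and {C}.
No further refinement is possible. Final partition (3 blocks): {B} | {D,E} | {C}.

3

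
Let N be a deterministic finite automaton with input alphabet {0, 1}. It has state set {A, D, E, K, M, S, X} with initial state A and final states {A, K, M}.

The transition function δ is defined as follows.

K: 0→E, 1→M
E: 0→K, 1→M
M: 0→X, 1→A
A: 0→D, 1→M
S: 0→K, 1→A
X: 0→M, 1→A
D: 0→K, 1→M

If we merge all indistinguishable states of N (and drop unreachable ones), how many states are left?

First remove the unreachable states {S}; 6 states remain.
Initial partition by acceptance: {A,K,M} | {D,E,X}.
Stable partition: {A,K,M} | {D,E,X} — 2 equivalence classes.

2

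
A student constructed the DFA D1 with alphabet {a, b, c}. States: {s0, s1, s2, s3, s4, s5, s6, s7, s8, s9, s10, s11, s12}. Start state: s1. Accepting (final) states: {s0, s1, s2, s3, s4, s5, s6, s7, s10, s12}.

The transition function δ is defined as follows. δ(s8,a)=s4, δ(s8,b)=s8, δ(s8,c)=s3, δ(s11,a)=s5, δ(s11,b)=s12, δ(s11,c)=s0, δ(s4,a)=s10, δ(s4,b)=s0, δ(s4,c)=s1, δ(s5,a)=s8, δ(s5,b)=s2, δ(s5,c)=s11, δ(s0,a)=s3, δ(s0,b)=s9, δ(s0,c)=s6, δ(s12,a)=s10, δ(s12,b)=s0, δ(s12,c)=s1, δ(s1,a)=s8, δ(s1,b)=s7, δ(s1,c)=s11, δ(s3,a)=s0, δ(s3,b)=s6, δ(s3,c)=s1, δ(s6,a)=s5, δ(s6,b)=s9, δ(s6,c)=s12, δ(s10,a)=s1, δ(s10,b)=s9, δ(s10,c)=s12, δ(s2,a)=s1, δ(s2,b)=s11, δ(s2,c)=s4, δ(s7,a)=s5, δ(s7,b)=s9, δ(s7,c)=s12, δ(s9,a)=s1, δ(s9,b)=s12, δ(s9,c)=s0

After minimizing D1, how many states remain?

7

All states are reachable from the start state.
P0 = {s0,s1,s2,s3,s4,s5,s6,s7,s10,s12} | {s8,s9,s11}.
Split {s0,s1,s2,s3,s4,s5,s6,s7,s10,s12} by δ(·,a) → {s0,s2,s3,s4,s6,s7,s10,s12} and {s1,s5}.
Refine {s0,s2,s3,s4,s6,s7,s10,s12} on symbol a: members go to different blocks, giving {s0,s3,s4,s12} and {s2,s6,s7,s10}.
Refine {s0,s3,s4,s12} on symbol a: members go to different blocks, giving {s0,s3} and {s4,s12}.
Refine {s0,s3} on symbol b: members go to different blocks, giving {s0} and {s3}.
On input a, block {s8,s9,s11} splits into {s9,s11} and {s8}.
No further refinement is possible. Final partition (7 blocks): {s0} | {s9,s11} | {s1,s5} | {s2,s6,s7,s10} | {s4,s12} | {s3} | {s8}.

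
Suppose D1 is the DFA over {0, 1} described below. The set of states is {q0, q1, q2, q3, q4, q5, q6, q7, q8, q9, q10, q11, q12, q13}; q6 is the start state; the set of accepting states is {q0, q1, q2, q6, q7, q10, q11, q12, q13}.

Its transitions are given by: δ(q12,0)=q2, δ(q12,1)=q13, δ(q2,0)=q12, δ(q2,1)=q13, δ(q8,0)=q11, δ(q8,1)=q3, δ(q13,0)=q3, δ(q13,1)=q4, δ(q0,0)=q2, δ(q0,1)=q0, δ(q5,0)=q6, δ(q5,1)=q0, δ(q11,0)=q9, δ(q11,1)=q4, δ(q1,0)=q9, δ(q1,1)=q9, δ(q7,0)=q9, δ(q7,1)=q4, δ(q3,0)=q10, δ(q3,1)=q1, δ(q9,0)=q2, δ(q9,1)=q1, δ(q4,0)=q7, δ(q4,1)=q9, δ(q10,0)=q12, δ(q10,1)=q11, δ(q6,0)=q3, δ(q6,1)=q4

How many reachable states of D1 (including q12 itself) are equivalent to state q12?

3

Reachable states from the start: {q1,q2,q3,q4,q6,q7,q9,q10,q11,q12,q13}. Unreachable: {q0,q5,q8} — drop them.
Start with accepting vs non-accepting: {q1,q2,q6,q7,q10,q11,q12,q13} | {q3,q4,q9}.
Split {q1,q2,q6,q7,q10,q11,q12,q13} by δ(·,0) → {q1,q6,q7,q11,q13} and {q2,q10,q12}.
Split {q3,q4,q9} by δ(·,0) → {q3,q9} and {q4}.
On input 1, block {q1,q6,q7,q11,q13} splits into {q6,q7,q11,q13} and {q1}.
No further refinement is possible. Final partition (5 blocks): {q6,q7,q11,q13} | {q3,q9} | {q2,q10,q12} | {q4} | {q1}.
The equivalence class containing q12 is {q2,q10,q12}, of size 3.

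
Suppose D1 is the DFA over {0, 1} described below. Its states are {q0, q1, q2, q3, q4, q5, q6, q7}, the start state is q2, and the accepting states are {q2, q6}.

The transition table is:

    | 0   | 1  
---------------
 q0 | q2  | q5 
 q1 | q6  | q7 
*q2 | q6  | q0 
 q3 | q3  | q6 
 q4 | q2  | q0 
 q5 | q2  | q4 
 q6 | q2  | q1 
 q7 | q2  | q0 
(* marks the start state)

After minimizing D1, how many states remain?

Reachable states from the start: {q0,q1,q2,q4,q5,q6,q7}. Unreachable: {q3} — drop them.
P0 = {q2,q6} | {q0,q1,q4,q5,q7}.
No further refinement is possible. Final partition (2 blocks): {q2,q6} | {q0,q1,q4,q5,q7}.

2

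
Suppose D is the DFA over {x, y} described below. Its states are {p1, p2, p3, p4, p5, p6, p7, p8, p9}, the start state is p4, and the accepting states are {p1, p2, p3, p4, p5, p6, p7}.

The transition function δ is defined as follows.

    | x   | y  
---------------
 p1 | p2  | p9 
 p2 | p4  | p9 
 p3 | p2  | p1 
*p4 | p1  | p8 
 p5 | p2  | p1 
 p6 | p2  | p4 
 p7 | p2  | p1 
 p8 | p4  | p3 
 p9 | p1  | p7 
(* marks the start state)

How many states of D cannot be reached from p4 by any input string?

2

BFS from p4 reaches {p1, p2, p3, p4, p7, p8, p9}; the 2 state(s) p5, p6 are never visited.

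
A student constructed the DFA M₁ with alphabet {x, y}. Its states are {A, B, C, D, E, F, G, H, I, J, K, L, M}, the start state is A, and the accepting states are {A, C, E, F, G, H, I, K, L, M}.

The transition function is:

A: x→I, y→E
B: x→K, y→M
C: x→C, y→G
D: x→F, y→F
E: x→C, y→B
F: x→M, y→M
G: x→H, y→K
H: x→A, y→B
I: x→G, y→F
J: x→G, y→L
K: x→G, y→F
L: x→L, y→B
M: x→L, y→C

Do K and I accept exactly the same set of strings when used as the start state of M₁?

Reachable states from the start: {A,B,C,E,F,G,H,I,K,L,M}. Unreachable: {D,J} — drop them.
P0 = {A,C,E,F,G,H,I,K,L,M} | {B}.
Split {A,C,E,F,G,H,I,K,L,M} by δ(·,y) → {A,C,F,G,I,K,M} and {E,H,L}.
Split {A,C,F,G,I,K,M} by δ(·,x) → {A,C,F,I,K} and {G,M}.
Split {A,C,F,I,K} by δ(·,x) → {F,I,K} and {A,C}.
On input y, block {F,I,K} splits into {I,K} and {F}.
On input x, block {E,H,L} splits into {E,H} and {L}.
On input x, block {G,M} splits into {G} and {M}.
Split {A,C} by δ(·,x) → {A} and {C}.
Refine {E,H} on symbol x: members go to different blocks, giving {E} and {H}.
The partition is now stable with 10 blocks: {I,K} | {B} | {E} | {G} | {A} | {F} | {L} | {M} | {C} | {H}.
K and I lie in the same block of the stable partition, so they are equivalent — no string distinguishes them.

Yes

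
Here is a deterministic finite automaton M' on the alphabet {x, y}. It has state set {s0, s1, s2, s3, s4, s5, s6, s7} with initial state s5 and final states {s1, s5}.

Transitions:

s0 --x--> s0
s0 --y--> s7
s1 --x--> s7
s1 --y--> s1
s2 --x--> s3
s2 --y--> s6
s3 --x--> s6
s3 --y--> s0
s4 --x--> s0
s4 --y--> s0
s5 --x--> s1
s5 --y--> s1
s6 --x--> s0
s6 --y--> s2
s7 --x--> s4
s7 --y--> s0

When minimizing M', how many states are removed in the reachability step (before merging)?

3

Starting at s5 and following transitions, the reachable set is {s0, s1, s4, s5, s7}. That leaves s2, s3, s6 unreachable — 3 in total.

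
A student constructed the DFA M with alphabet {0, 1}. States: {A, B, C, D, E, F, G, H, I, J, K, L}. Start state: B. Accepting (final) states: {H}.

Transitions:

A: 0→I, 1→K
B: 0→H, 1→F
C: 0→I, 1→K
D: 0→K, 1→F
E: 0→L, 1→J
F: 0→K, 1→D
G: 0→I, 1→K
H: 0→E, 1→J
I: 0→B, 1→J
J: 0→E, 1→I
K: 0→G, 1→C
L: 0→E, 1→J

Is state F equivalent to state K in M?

No

Reachable states from the start: {B,C,D,E,F,G,H,I,J,K,L}. Unreachable: {A} — drop them.
Initial partition by acceptance: {H} | {B,C,D,E,F,G,I,J,K,L}.
Split {B,C,D,E,F,G,I,J,K,L} by δ(·,0) → {C,D,E,F,G,I,J,K,L} and {B}.
On input 0, block {C,D,E,F,G,I,J,K,L} splits into {C,D,E,F,G,J,K,L} and {I}.
Refine {C,D,E,F,G,J,K,L} on symbol 0: members go to different blocks, giving {D,E,F,J,K,L} and {C,G}.
On input 0, block {D,E,F,J,K,L} splits into {D,E,F,J,L} and {K}.
Refine {D,E,F,J,L} on symbol 0: members go to different blocks, giving {E,J,L} and {D,F}.
On input 1, block {E,J,L} splits into {E,L} and {J}.
Stable partition: {H} | {E,L} | {B} | {I} | {C,G} | {K} | {D,F} | {J} — 8 equivalence classes.
F and K end up in different blocks, so they are distinguishable. For instance, the string '0000' is accepted from only K.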